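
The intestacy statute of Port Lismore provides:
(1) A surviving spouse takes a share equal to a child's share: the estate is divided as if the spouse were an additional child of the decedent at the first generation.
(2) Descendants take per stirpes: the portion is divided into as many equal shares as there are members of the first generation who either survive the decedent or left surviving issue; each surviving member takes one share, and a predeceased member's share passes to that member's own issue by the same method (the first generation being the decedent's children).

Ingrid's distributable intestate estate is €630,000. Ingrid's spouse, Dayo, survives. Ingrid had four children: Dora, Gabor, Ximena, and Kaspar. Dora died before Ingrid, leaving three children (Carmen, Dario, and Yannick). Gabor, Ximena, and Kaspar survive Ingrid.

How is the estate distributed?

Dayo: €126,000; Carmen: €42,000; Dario: €42,000; Yannick: €42,000; Gabor: €126,000; Ximena: €126,000; Kaspar: €126,000

The spouse counts as an additional share at the children's level, so there are 5 primary shares of €126,000. Dayo takes one such share (€126,000).
The children's combined portion (€504,000) is divided into 4 shares of €126,000: Gabor, Ximena, and Kaspar each take €126,000; Dora's €126,000 share passes to Dora's issue.
Dora's share (€126,000) is divided into 3 shares of €42,000: Carmen, Dario, and Yannick each take €42,000.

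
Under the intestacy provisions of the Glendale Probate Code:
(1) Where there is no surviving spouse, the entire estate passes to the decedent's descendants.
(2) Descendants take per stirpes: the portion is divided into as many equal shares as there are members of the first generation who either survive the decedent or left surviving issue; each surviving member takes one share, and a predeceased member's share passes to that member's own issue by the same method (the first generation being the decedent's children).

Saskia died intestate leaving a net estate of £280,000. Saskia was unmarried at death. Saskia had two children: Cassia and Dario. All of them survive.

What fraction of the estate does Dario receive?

Dario receives 1/2 of the estate.

The entire £280,000 passes to the descendants.
That amount (£280,000) is divided into 2 shares of £140,000: Cassia and Dario each take £140,000.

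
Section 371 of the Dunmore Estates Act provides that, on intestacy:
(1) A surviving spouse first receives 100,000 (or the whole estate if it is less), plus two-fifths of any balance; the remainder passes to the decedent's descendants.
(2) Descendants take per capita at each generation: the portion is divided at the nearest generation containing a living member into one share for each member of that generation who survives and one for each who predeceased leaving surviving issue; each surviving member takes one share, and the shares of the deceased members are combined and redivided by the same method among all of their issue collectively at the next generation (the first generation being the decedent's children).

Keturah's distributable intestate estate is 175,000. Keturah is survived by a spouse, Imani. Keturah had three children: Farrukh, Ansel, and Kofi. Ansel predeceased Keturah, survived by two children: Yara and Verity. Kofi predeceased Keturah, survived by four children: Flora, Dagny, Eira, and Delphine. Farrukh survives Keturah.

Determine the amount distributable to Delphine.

Delphine receives 5,000.

Imani first takes 100,000, leaving a balance of 75,000. Imani then takes two-fifths of the balance (30,000), for a total of 130,000. The remaining 45,000 passes to the descendants.
The descendants' portion (45,000) is divided at the children's generation into 3 shares of 15,000. Farrukh takes 15,000. The 2 shares of the deceased (Ansel and Kofi) are combined into a pool of 30,000.
That pool (30,000) is divided at the grandchildren's generation equally among Yara, Verity, Flora, Dagny, Eira, and Delphine: 5,000 each.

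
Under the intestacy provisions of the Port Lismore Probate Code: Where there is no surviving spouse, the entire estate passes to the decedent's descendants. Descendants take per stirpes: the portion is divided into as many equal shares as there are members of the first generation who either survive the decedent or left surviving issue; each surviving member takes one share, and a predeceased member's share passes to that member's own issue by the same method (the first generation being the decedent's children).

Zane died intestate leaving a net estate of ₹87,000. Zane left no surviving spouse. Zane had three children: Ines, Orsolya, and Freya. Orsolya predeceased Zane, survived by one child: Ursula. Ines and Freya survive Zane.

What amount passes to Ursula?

The entire ₹87,000 passes to the descendants.
That amount (₹87,000) is divided into 3 shares of ₹29,000: Ines and Freya each take ₹29,000; Orsolya's ₹29,000 share passes to Orsolya's issue.
Orsolya's share (₹29,000) passes entirely to Ursula.

Ursula receives ₹29,000.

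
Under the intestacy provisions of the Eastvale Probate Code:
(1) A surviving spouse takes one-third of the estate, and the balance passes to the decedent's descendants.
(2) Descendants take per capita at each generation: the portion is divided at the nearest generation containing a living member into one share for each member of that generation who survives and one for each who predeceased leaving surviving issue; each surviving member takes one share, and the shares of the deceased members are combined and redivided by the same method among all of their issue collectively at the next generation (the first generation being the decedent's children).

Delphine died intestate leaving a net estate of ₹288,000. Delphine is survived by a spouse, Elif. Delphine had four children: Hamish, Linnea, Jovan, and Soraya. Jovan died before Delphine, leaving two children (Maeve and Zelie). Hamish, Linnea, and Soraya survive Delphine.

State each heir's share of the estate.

Elif: ₹96,000; Hamish: ₹48,000; Linnea: ₹48,000; Maeve: ₹24,000; Zelie: ₹24,000; Soraya: ₹48,000

Elif takes one-third of ₹288,000 = ₹96,000. The remaining ₹192,000 passes to the descendants.
The descendants' portion (₹192,000) is divided at the children's generation into 4 shares of ₹48,000. Hamish, Linnea, and Soraya each take ₹48,000. The remaining share for the deceased Jovan (₹48,000) is carried to the next generation.
That pool (₹48,000) is divided at the grandchildren's generation equally among Maeve and Zelie: ₹24,000 each.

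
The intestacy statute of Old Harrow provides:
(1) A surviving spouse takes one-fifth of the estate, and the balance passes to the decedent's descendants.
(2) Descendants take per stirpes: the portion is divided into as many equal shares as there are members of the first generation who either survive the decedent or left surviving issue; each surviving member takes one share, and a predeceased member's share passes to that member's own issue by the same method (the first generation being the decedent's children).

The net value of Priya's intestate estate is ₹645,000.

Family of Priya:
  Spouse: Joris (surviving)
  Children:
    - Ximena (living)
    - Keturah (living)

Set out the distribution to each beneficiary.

Joris: ₹129,000; Ximena: ₹258,000; Keturah: ₹258,000

Joris takes one-fifth of ₹645,000 = ₹129,000. The remaining ₹516,000 passes to the descendants.
The descendants' portion (₹516,000) is divided into 2 shares of ₹258,000: Ximena and Keturah each take ₹258,000.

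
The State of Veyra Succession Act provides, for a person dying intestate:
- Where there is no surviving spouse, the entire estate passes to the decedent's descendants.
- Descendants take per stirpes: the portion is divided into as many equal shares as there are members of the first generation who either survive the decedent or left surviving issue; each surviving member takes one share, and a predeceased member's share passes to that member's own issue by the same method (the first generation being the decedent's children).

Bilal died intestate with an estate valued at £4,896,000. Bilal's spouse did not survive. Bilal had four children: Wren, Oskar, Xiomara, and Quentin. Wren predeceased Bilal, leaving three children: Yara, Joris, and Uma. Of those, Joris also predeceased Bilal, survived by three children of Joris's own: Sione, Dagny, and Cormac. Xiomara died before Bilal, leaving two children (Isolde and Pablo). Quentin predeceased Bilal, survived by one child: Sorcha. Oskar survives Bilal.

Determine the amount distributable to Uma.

The entire £4,896,000 passes to the descendants.
That amount (£4,896,000) is divided into 4 shares of £1,224,000: Oskar takes £1,224,000; Wren's £1,224,000 share passes to Wren's issue; Xiomara's £1,224,000 share passes to Xiomara's issue; Quentin's £1,224,000 share passes to Quentin's issue.
Wren's share (£1,224,000) is divided into 3 shares of £408,000: Yara and Uma each take £408,000; Joris's £408,000 share passes to Joris's issue.
Joris's share (£408,000) is divided into 3 shares of £136,000: Sione, Dagny, and Cormac each take £136,000.
Xiomara's share (£1,224,000) is divided into 2 shares of £612,000: Isolde and Pablo each take £612,000.
Quentin's share (£1,224,000) passes entirely to Sorcha.

Uma receives £408,000.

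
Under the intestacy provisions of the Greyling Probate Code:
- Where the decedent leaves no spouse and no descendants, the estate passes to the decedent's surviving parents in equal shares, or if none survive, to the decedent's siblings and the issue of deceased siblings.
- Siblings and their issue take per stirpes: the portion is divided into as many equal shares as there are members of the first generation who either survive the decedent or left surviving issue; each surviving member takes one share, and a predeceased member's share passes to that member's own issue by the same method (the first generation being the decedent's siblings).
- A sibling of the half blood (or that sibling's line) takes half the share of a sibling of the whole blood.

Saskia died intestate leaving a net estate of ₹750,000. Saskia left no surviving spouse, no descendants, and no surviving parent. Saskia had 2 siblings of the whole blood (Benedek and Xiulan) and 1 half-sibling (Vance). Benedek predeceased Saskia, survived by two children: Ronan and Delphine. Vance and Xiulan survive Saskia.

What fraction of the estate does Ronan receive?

Ronan receives 1/5 of the estate.

The entire ₹750,000 passes to the siblings and their issue.
Counting each half-blood sibling's line as half a unit, there are 5/2 units in ₹750,000, so one unit is ₹300,000. Whole-blood lines (Benedek and Xiulan) take ₹300,000 each; half-blood lines (Vance) take ₹150,000 each.
Benedek's share (₹300,000) is divided into 2 shares of ₹150,000: Ronan and Delphine each take ₹150,000.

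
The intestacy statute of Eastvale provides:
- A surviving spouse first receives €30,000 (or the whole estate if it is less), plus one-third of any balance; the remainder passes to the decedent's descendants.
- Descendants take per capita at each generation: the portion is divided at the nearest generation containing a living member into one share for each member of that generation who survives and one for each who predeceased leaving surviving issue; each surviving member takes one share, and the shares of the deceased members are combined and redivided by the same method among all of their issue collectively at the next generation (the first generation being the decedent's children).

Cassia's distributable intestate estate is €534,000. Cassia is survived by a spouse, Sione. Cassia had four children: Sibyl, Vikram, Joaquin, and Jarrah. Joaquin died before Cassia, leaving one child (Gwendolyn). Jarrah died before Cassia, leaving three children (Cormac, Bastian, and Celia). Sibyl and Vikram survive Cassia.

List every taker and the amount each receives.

Sione first takes €30,000, leaving a balance of €504,000. Sione then takes one-third of the balance (€168,000), for a total of €198,000. The remaining €336,000 passes to the descendants.
The descendants' portion (€336,000) is divided at the children's generation into 4 shares of €84,000. Sibyl and Vikram each take €84,000. The 2 shares of the deceased (Joaquin and Jarrah) are combined into a pool of €168,000.
That pool (€168,000) is divided at the grandchildren's generation equally among Gwendolyn, Cormac, Bastian, and Celia: €42,000 each.

Sione: €198,000; Sibyl: €84,000; Vikram: €84,000; Gwendolyn: €42,000; Cormac: €42,000; Bastian: €42,000; Celia: €42,000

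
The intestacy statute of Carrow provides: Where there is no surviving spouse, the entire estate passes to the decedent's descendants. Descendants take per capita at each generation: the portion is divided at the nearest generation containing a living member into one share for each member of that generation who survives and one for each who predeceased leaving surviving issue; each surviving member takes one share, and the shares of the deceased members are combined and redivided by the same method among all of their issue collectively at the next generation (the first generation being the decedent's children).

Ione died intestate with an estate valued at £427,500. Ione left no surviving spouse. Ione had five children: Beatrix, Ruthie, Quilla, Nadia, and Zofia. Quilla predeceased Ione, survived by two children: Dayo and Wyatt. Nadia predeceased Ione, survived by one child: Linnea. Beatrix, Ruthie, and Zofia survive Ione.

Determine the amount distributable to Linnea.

Linnea receives £57,000.

The entire £427,500 passes to the descendants.
That amount (£427,500) is divided at the children's generation into 5 shares of £85,500. Beatrix, Ruthie, and Zofia each take £85,500. The 2 shares of the deceased (Quilla and Nadia) are combined into a pool of £171,000.
That pool (£171,000) is divided at the grandchildren's generation equally among Dayo, Wyatt, and Linnea: £57,000 each.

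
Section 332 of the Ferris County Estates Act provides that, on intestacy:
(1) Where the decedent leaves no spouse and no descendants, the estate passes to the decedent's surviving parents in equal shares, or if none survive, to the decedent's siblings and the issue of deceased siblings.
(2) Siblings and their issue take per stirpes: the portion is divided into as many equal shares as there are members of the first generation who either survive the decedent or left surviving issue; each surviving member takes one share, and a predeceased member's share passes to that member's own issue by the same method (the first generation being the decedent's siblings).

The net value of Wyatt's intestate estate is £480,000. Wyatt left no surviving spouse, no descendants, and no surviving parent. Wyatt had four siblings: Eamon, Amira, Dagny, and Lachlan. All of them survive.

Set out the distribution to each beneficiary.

The entire £480,000 passes to the siblings and their issue.
That amount (£480,000) is divided into 4 shares of £120,000: Eamon, Amira, Dagny, and Lachlan each take £120,000.

Eamon: £120,000; Amira: £120,000; Dagny: £120,000; Lachlan: £120,000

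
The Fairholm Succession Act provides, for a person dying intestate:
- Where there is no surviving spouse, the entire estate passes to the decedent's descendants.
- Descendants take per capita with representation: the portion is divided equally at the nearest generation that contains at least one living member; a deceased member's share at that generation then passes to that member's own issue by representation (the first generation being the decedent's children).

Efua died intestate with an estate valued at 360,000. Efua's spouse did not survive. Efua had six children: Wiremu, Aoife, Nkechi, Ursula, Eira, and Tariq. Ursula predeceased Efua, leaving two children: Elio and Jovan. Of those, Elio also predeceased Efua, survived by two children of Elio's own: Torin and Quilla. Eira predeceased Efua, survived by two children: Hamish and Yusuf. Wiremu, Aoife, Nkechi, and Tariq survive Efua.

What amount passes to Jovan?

The entire 360,000 passes to the descendants.
That amount (360,000) is divided into 6 shares of 60,000: Wiremu, Aoife, Nkechi, and Tariq each take 60,000; Ursula's 60,000 share passes to Ursula's issue; Eira's 60,000 share passes to Eira's issue.
Ursula's share (60,000) is divided into 2 shares of 30,000: Jovan takes 30,000; Elio's 30,000 share passes to Elio's issue.
Elio's share (30,000) is divided into 2 shares of 15,000: Torin and Quilla each take 15,000.
Eira's share (60,000) is divided into 2 shares of 30,000: Hamish and Yusuf each take 30,000.

Jovan receives 30,000.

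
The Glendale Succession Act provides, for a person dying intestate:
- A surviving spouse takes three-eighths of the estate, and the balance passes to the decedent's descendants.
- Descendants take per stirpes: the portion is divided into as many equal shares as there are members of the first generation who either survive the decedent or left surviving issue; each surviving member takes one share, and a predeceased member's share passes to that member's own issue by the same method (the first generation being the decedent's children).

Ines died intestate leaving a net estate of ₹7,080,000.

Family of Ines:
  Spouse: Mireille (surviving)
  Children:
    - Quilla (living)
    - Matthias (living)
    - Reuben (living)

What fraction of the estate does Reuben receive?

Reuben receives 5/24 of the estate.

Mireille takes three-eighths of ₹7,080,000 = ₹2,655,000. The remaining ₹4,425,000 passes to the descendants.
The descendants' portion (₹4,425,000) is divided into 3 shares of ₹1,475,000: Quilla, Matthias, and Reuben each take ₹1,475,000.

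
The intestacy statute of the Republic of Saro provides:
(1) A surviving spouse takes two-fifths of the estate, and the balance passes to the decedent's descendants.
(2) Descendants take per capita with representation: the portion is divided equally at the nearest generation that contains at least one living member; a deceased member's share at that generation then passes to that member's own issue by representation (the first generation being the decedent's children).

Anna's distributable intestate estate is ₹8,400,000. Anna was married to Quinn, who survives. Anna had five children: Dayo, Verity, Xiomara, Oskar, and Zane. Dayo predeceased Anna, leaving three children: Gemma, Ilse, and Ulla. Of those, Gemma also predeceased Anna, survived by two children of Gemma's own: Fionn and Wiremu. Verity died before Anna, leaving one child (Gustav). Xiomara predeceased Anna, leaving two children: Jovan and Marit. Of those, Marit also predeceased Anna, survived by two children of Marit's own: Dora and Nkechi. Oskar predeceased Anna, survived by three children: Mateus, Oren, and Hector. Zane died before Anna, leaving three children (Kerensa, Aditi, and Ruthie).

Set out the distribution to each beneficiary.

Quinn takes two-fifths of ₹8,400,000 = ₹3,360,000. The remaining ₹5,040,000 passes to the descendants.
No child survives, so the initial division is made at the grandchildren's generation.
The descendants' portion (₹5,040,000) is divided into 12 shares of ₹420,000: Ilse, Ulla, Gustav, Jovan, Mateus, Oren, Hector, Kerensa, Aditi, and Ruthie each take ₹420,000; Gemma's ₹420,000 share passes to Gemma's issue; Marit's ₹420,000 share passes to Marit's issue.
Gemma's share (₹420,000) is divided into 2 shares of ₹210,000: Fionn and Wiremu each take ₹210,000.
Marit's share (₹420,000) is divided into 2 shares of ₹210,000: Dora and Nkechi each take ₹210,000.

Quinn: ₹3,360,000; Fionn: ₹210,000; Wiremu: ₹210,000; Ilse: ₹420,000; Ulla: ₹420,000; Gustav: ₹420,000; Jovan: ₹420,000; Dora: ₹210,000; Nkechi: ₹210,000; Mateus: ₹420,000; Oren: ₹420,000; Hector: ₹420,000; Kerensa: ₹420,000; Aditi: ₹420,000; Ruthie: ₹420,000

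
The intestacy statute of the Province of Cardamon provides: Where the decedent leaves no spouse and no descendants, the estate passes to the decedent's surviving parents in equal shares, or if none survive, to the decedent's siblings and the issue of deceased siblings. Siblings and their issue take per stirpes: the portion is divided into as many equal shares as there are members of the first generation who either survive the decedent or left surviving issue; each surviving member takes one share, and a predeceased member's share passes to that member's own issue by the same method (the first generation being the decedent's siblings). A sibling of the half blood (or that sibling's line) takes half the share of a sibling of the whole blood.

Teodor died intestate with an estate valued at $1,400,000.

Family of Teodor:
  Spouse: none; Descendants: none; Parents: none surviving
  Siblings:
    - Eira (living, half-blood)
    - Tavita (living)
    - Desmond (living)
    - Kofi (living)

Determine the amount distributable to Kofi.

Kofi receives $400,000.

The entire $1,400,000 passes to the siblings and their issue.
Counting each half-blood sibling's line as half a unit, there are 7/2 units in $1,400,000, so one unit is $400,000. Whole-blood lines (Tavita, Desmond, and Kofi) take $400,000 each; half-blood lines (Eira) take $200,000 each.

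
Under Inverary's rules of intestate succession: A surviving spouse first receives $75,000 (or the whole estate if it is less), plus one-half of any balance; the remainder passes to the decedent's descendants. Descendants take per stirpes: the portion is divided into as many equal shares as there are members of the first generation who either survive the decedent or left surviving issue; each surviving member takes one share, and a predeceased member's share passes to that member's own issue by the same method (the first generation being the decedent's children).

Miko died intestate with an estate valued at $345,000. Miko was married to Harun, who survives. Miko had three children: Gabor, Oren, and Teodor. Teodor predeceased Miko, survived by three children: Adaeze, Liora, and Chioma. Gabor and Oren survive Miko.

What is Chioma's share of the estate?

Chioma receives $15,000.

Harun first takes $75,000, leaving a balance of $270,000. Harun then takes one-half of the balance ($135,000), for a total of $210,000. The remaining $135,000 passes to the descendants.
The descendants' portion ($135,000) is divided into 3 shares of $45,000: Gabor and Oren each take $45,000; Teodor's $45,000 share passes to Teodor's issue.
Teodor's share ($45,000) is divided into 3 shares of $15,000: Adaeze, Liora, and Chioma each take $15,000.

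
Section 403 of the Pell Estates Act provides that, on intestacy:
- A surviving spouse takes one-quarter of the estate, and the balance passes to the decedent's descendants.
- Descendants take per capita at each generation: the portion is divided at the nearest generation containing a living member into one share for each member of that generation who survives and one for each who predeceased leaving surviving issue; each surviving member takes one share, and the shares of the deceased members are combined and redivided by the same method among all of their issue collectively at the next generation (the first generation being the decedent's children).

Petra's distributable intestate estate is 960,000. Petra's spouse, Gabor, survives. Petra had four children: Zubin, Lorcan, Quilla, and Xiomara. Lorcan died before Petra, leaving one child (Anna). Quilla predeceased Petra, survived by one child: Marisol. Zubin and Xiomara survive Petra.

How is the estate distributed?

Gabor takes one-quarter of 960,000 = 240,000. The remaining 720,000 passes to the descendants.
The descendants' portion (720,000) is divided at the children's generation into 4 shares of 180,000. Zubin and Xiomara each take 180,000. The 2 shares of the deceased (Lorcan and Quilla) are combined into a pool of 360,000.
That pool (360,000) is divided at the grandchildren's generation equally among Anna and Marisol: 180,000 each.

Gabor: 240,000; Zubin: 180,000; Anna: 180,000; Marisol: 180,000; Xiomara: 180,000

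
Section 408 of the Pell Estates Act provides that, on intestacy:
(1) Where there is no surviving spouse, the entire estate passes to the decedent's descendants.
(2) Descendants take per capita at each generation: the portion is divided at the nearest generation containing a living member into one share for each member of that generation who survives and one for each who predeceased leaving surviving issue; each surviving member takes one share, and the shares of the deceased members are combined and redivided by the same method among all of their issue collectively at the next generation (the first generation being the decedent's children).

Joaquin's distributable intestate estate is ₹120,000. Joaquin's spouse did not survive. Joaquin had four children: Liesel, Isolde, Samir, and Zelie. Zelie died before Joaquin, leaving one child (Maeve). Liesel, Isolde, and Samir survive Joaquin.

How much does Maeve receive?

Maeve receives ₹30,000.

The entire ₹120,000 passes to the descendants.
That amount (₹120,000) is divided at the children's generation into 4 shares of ₹30,000. Liesel, Isolde, and Samir each take ₹30,000. The remaining share for the deceased Zelie (₹30,000) is carried to the next generation.
That pool (₹30,000) passes entirely to Maeve, the sole taker at the grandchildren's generation.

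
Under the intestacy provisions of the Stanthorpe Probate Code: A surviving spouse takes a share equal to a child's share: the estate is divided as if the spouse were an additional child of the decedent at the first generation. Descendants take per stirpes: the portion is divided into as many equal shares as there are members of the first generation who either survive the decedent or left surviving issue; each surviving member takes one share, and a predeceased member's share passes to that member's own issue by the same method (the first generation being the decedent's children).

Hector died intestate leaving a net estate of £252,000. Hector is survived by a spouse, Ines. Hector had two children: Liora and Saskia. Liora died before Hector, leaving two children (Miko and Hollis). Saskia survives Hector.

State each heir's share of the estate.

Ines: £84,000; Miko: £42,000; Hollis: £42,000; Saskia: £84,000

The spouse counts as an additional share at the children's level, so there are 3 primary shares of £84,000. Ines takes one such share (£84,000).
The children's combined portion (£168,000) is divided into 2 shares of £84,000: Saskia takes £84,000; Liora's £84,000 share passes to Liora's issue.
Liora's share (£84,000) is divided into 2 shares of £42,000: Miko and Hollis each take £42,000.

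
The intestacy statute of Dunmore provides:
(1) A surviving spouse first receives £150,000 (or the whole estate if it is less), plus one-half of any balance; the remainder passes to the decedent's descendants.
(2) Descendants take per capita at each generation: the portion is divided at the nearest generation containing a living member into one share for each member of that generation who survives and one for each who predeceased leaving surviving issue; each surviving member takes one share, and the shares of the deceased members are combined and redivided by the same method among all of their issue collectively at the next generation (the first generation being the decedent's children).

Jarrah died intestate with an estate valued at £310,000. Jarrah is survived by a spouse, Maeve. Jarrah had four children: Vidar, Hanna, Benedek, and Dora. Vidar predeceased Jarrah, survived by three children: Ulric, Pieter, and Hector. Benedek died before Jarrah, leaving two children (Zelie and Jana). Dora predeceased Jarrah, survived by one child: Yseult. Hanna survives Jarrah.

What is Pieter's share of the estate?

Maeve first takes £150,000, leaving a balance of £160,000. Maeve then takes one-half of the balance (£80,000), for a total of £230,000. The remaining £80,000 passes to the descendants.
The descendants' portion (£80,000) is divided at the children's generation into 4 shares of £20,000. Hanna takes £20,000. The 3 shares of the deceased (Vidar, Benedek, and Dora) are combined into a pool of £60,000.
That pool (£60,000) is divided at the grandchildren's generation equally among Ulric, Pieter, Hector, Zelie, Jana, and Yseult: £10,000 each.

Pieter receives £10,000.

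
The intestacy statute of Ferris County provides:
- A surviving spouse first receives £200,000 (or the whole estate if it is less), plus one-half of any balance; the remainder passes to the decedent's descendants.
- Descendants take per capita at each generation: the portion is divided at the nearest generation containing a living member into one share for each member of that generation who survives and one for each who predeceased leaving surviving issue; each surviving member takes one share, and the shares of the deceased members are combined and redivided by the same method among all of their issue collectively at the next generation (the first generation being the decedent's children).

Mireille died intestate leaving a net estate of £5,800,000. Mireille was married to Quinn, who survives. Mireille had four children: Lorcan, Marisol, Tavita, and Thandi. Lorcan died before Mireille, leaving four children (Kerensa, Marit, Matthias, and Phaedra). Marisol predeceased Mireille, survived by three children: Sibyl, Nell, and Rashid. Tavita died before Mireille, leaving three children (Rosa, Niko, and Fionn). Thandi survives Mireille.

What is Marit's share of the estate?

Marit receives £210,000.

Quinn first takes £200,000, leaving a balance of £5,600,000. Quinn then takes one-half of the balance (£2,800,000), for a total of £3,000,000. The remaining £2,800,000 passes to the descendants.
The descendants' portion (£2,800,000) is divided at the children's generation into 4 shares of £700,000. Thandi takes £700,000. The 3 shares of the deceased (Lorcan, Marisol, and Tavita) are combined into a pool of £2,100,000.
That pool (£2,100,000) is divided at the grandchildren's generation equally among Kerensa, Marit, Matthias, Phaedra, Sibyl, Nell, Rashid, Rosa, Niko, and Fionn: £210,000 each.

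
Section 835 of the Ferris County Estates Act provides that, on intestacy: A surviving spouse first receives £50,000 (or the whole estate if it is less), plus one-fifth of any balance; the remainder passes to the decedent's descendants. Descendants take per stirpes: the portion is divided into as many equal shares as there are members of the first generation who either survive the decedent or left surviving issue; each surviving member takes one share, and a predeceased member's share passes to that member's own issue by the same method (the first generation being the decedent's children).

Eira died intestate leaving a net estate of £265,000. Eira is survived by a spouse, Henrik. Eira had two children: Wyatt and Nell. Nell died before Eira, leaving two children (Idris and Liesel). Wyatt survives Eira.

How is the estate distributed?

Henrik first takes £50,000, leaving a balance of £215,000. Henrik then takes one-fifth of the balance (£43,000), for a total of £93,000. The remaining £172,000 passes to the descendants.
The descendants' portion (£172,000) is divided into 2 shares of £86,000: Wyatt takes £86,000; Nell's £86,000 share passes to Nell's issue.
Nell's share (£86,000) is divided into 2 shares of £43,000: Idris and Liesel each take £43,000.

Henrik: £93,000; Wyatt: £86,000; Idris: £43,000; Liesel: £43,000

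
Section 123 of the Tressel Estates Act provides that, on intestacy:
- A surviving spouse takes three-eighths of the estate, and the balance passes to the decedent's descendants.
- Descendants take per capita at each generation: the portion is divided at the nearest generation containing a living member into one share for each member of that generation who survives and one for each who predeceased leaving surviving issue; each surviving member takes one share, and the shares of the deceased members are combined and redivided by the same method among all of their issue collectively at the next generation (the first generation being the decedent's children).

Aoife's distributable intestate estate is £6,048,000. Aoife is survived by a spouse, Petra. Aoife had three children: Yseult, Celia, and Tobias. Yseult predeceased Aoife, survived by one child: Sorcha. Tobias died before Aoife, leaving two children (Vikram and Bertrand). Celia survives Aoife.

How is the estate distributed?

Petra takes three-eighths of £6,048,000 = £2,268,000. The remaining £3,780,000 passes to the descendants.
The descendants' portion (£3,780,000) is divided at the children's generation into 3 shares of £1,260,000. Celia takes £1,260,000. The 2 shares of the deceased (Yseult and Tobias) are combined into a pool of £2,520,000.
That pool (£2,520,000) is divided at the grandchildren's generation equally among Sorcha, Vikram, and Bertrand: £840,000 each.

Petra: £2,268,000; Sorcha: £840,000; Celia: £1,260,000; Vikram: £840,000; Bertrand: £840,000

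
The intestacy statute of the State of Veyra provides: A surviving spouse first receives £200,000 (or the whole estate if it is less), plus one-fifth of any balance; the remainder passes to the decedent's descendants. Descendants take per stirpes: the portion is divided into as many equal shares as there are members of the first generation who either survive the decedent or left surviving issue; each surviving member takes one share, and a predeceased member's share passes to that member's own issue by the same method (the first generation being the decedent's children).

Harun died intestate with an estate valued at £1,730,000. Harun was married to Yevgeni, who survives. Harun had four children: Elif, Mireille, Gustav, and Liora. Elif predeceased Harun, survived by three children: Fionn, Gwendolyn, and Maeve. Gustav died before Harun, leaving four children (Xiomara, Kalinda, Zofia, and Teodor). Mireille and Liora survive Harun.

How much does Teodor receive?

Teodor receives £76,500.

Yevgeni first takes £200,000, leaving a balance of £1,530,000. Yevgeni then takes one-fifth of the balance (£306,000), for a total of £506,000. The remaining £1,224,000 passes to the descendants.
The descendants' portion (£1,224,000) is divided into 4 shares of £306,000: Mireille and Liora each take £306,000; Elif's £306,000 share passes to Elif's issue; Gustav's £306,000 share passes to Gustav's issue.
Elif's share (£306,000) is divided into 3 shares of £102,000: Fionn, Gwendolyn, and Maeve each take £102,000.
Gustav's share (£306,000) is divided into 4 shares of £76,500: Xiomara, Kalinda, Zofia, and Teodor each take £76,500.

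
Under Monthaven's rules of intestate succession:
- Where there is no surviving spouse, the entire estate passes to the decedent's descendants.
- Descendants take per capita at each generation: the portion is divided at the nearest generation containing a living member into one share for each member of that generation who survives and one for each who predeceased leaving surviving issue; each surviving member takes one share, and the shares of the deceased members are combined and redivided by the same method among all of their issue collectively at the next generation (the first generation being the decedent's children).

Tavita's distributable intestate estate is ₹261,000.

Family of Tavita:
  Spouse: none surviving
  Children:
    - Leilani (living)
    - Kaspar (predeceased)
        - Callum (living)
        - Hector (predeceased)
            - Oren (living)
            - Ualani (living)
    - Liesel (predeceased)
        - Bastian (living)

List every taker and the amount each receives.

The entire ₹261,000 passes to the descendants.
That amount (₹261,000) is divided at the children's generation into 3 shares of ₹87,000. Leilani takes ₹87,000. The 2 shares of the deceased (Kaspar and Liesel) are combined into a pool of ₹174,000.
That pool (₹174,000) is divided at the grandchildren's generation into 3 shares of ₹58,000. Callum and Bastian each take ₹58,000. The remaining share for the deceased Hector (₹58,000) is carried to the next generation.
That pool (₹58,000) is divided at the great-grandchildren's generation equally among Oren and Ualani: ₹29,000 each.

Leilani: ₹87,000; Callum: ₹58,000; Oren: ₹29,000; Ualani: ₹29,000; Bastian: ₹58,000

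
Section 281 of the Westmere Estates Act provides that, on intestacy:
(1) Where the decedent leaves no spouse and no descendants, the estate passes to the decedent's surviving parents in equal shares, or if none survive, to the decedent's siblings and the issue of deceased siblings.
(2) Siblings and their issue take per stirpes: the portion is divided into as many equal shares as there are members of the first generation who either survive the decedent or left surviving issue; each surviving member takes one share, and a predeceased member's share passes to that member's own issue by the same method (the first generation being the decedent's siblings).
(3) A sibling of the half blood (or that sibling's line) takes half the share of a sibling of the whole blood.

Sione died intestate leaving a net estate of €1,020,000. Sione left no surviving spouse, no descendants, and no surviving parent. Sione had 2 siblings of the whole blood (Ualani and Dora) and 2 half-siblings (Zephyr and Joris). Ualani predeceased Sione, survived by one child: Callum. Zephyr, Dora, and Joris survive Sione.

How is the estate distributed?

The entire €1,020,000 passes to the siblings and their issue.
Counting each half-blood sibling's line as half a unit, there are 3 units in €1,020,000, so one unit is €340,000. Whole-blood lines (Ualani and Dora) take €340,000 each; half-blood lines (Zephyr and Joris) take €170,000 each.
Ualani's share (€340,000) passes entirely to Callum.

Zephyr: €170,000; Callum: €340,000; Dora: €340,000; Joris: €170,000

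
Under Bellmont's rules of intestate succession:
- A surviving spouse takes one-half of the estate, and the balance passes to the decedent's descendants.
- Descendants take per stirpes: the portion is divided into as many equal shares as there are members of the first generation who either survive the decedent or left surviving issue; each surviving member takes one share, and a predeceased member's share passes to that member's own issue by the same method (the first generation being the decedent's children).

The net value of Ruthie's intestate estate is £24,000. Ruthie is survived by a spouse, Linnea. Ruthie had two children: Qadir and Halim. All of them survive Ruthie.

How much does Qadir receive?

Qadir receives £6,000.

Linnea takes one-half of £24,000 = £12,000. The remaining £12,000 passes to the descendants.
The descendants' portion (£12,000) is divided into 2 shares of £6,000: Qadir and Halim each take £6,000.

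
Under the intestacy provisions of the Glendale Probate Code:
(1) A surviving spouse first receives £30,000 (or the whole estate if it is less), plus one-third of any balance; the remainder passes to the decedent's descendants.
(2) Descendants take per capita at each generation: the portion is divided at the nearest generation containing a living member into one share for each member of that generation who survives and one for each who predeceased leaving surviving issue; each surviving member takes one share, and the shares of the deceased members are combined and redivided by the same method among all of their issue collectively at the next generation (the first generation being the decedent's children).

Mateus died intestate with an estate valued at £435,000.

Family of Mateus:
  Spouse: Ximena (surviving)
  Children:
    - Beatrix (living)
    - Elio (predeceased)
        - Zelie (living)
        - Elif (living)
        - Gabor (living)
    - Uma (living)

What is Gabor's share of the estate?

Gabor receives £30,000.

Ximena first takes £30,000, leaving a balance of £405,000. Ximena then takes one-third of the balance (£135,000), for a total of £165,000. The remaining £270,000 passes to the descendants.
The descendants' portion (£270,000) is divided at the children's generation into 3 shares of £90,000. Beatrix and Uma each take £90,000. The remaining share for the deceased Elio (£90,000) is carried to the next generation.
That pool (£90,000) is divided at the grandchildren's generation equally among Zelie, Elif, and Gabor: £30,000 each.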